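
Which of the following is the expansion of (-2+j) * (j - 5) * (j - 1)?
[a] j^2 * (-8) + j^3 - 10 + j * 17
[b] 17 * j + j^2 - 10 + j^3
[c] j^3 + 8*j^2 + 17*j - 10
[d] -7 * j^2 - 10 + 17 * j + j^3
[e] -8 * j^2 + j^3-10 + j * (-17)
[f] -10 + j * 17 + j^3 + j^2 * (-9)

Expanding (-2+j) * (j - 5) * (j - 1):
= j^2 * (-8) + j^3 - 10 + j * 17
a) j^2 * (-8) + j^3 - 10 + j * 17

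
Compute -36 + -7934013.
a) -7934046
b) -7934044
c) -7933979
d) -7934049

-36 + -7934013 = -7934049
d) -7934049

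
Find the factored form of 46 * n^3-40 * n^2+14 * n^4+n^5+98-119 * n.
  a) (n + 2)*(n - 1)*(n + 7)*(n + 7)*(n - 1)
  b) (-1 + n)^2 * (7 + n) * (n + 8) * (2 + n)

We need to factor 46 * n^3-40 * n^2+14 * n^4+n^5+98-119 * n.
The factored form is (n + 2)*(n - 1)*(n + 7)*(n + 7)*(n - 1).
a) (n + 2)*(n - 1)*(n + 7)*(n + 7)*(n - 1)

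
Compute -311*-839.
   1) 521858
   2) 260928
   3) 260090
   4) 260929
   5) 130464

-311 * -839 = 260929
4) 260929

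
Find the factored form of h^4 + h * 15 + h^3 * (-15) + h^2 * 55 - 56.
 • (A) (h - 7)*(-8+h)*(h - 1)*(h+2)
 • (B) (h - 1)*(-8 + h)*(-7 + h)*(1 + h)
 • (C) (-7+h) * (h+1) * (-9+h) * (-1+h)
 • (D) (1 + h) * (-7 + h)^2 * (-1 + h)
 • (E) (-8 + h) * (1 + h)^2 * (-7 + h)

We need to factor h^4 + h * 15 + h^3 * (-15) + h^2 * 55 - 56.
The factored form is (h - 1)*(-8 + h)*(-7 + h)*(1 + h).
B) (h - 1)*(-8 + h)*(-7 + h)*(1 + h)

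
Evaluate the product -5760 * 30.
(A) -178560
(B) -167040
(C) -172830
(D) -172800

-5760 * 30 = -172800
D) -172800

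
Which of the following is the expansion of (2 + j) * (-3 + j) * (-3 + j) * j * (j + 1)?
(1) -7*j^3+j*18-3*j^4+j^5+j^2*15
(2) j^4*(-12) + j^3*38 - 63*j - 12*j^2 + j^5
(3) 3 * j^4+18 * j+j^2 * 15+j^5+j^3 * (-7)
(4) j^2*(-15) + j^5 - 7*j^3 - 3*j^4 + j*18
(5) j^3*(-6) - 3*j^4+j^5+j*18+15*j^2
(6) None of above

Expanding (2 + j) * (-3 + j) * (-3 + j) * j * (j + 1):
= -7*j^3+j*18-3*j^4+j^5+j^2*15
1) -7*j^3+j*18-3*j^4+j^5+j^2*15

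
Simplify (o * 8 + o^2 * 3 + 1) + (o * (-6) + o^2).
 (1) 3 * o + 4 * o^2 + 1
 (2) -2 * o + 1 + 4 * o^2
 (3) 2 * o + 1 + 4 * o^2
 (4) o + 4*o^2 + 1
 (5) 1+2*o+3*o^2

Adding the polynomials and combining like terms:
(o*8 + o^2*3 + 1) + (o*(-6) + o^2)
= 2 * o + 1 + 4 * o^2
3) 2 * o + 1 + 4 * o^2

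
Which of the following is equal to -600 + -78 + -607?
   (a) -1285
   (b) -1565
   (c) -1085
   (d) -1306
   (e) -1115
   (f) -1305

First: -600 + -78 = -678
Then: -678 + -607 = -1285
a) -1285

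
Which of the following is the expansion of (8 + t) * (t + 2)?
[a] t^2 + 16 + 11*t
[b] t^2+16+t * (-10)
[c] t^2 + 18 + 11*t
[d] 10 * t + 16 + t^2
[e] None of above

Expanding (8 + t) * (t + 2):
= 10 * t + 16 + t^2
d) 10 * t + 16 + t^2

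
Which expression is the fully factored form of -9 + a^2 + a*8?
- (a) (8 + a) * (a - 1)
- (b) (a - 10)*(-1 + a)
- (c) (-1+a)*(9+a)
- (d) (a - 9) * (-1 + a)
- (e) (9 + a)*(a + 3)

We need to factor -9 + a^2 + a*8.
The factored form is (-1+a)*(9+a).
c) (-1+a)*(9+a)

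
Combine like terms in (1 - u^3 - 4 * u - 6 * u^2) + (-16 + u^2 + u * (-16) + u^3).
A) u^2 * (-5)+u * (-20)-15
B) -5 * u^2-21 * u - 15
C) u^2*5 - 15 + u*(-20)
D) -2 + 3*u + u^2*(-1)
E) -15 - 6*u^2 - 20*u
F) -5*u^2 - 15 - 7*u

Adding the polynomials and combining like terms:
(1 - u^3 - 4*u - 6*u^2) + (-16 + u^2 + u*(-16) + u^3)
= u^2 * (-5)+u * (-20)-15
A) u^2 * (-5)+u * (-20)-15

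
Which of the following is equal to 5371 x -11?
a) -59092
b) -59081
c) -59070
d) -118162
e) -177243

5371 * -11 = -59081
b) -59081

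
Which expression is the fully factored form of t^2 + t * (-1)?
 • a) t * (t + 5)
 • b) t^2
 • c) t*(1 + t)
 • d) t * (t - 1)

We need to factor t^2 + t * (-1).
The factored form is t * (t - 1).
d) t * (t - 1)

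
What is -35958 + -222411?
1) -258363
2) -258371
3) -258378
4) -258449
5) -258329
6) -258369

-35958 + -222411 = -258369
6) -258369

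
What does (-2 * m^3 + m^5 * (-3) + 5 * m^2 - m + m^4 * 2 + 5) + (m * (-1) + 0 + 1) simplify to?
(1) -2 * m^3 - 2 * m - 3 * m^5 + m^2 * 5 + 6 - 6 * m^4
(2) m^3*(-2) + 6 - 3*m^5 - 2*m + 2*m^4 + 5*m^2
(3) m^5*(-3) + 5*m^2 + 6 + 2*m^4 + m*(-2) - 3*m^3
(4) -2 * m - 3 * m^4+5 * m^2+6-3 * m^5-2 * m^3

Adding the polynomials and combining like terms:
(-2*m^3 + m^5*(-3) + 5*m^2 - m + m^4*2 + 5) + (m*(-1) + 0 + 1)
= m^3*(-2) + 6 - 3*m^5 - 2*m + 2*m^4 + 5*m^2
2) m^3*(-2) + 6 - 3*m^5 - 2*m + 2*m^4 + 5*m^2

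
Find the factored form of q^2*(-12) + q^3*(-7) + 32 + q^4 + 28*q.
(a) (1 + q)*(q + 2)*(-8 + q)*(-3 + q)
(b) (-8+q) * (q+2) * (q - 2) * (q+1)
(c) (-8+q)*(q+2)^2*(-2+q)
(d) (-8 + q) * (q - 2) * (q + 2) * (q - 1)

We need to factor q^2*(-12) + q^3*(-7) + 32 + q^4 + 28*q.
The factored form is (-8+q) * (q+2) * (q - 2) * (q+1).
b) (-8+q) * (q+2) * (q - 2) * (q+1)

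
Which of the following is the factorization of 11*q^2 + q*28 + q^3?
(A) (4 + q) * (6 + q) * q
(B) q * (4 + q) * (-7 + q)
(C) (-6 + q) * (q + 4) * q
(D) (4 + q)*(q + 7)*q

We need to factor 11*q^2 + q*28 + q^3.
The factored form is (4 + q)*(q + 7)*q.
D) (4 + q)*(q + 7)*q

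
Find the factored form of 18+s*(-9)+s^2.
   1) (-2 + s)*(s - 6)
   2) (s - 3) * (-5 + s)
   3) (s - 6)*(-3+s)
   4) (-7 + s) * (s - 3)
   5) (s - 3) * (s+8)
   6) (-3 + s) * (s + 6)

We need to factor 18+s*(-9)+s^2.
The factored form is (s - 6)*(-3+s).
3) (s - 6)*(-3+s)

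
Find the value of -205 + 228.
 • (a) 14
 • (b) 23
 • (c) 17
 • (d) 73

-205 + 228 = 23
b) 23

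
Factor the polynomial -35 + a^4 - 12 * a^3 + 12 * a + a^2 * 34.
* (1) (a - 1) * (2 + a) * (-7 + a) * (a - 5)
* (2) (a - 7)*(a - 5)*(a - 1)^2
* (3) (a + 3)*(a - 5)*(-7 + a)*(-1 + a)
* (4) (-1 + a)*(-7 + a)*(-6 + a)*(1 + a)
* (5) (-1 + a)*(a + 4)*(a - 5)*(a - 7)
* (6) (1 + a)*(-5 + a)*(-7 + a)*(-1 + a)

We need to factor -35 + a^4 - 12 * a^3 + 12 * a + a^2 * 34.
The factored form is (1 + a)*(-5 + a)*(-7 + a)*(-1 + a).
6) (1 + a)*(-5 + a)*(-7 + a)*(-1 + a)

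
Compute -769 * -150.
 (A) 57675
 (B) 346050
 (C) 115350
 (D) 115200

-769 * -150 = 115350
C) 115350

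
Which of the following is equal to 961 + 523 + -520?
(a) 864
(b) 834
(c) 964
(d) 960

First: 961 + 523 = 1484
Then: 1484 + -520 = 964
c) 964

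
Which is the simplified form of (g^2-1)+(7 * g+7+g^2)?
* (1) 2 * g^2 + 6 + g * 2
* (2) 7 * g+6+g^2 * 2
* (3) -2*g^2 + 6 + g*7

Adding the polynomials and combining like terms:
(g^2 - 1) + (7*g + 7 + g^2)
= 7 * g+6+g^2 * 2
2) 7 * g+6+g^2 * 2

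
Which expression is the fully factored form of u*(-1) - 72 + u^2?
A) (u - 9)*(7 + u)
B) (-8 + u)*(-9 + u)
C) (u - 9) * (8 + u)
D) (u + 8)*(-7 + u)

We need to factor u*(-1) - 72 + u^2.
The factored form is (u - 9) * (8 + u).
C) (u - 9) * (8 + u)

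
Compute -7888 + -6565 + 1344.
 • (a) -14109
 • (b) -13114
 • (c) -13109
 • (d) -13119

First: -7888 + -6565 = -14453
Then: -14453 + 1344 = -13109
c) -13109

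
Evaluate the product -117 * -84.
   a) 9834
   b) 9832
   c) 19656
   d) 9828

-117 * -84 = 9828
d) 9828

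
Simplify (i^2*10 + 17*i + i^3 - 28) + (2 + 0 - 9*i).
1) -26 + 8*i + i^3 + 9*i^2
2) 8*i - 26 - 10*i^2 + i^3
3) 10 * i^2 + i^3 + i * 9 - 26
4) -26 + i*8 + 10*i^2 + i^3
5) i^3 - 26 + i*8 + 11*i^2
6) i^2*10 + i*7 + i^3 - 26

Adding the polynomials and combining like terms:
(i^2*10 + 17*i + i^3 - 28) + (2 + 0 - 9*i)
= -26 + i*8 + 10*i^2 + i^3
4) -26 + i*8 + 10*i^2 + i^3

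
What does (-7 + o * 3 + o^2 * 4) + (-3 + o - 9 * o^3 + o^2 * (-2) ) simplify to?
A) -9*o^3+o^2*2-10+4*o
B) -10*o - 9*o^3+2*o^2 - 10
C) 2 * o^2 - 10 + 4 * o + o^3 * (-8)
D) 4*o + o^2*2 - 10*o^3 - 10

Adding the polynomials and combining like terms:
(-7 + o*3 + o^2*4) + (-3 + o - 9*o^3 + o^2*(-2))
= -9*o^3+o^2*2-10+4*o
A) -9*o^3+o^2*2-10+4*o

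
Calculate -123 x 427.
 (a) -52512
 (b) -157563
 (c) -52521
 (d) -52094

-123 * 427 = -52521
c) -52521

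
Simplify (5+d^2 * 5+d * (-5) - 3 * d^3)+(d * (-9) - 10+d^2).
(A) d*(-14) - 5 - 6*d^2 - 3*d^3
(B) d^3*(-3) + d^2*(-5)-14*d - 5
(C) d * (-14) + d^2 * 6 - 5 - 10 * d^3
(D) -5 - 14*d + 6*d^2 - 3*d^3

Adding the polynomials and combining like terms:
(5 + d^2*5 + d*(-5) - 3*d^3) + (d*(-9) - 10 + d^2)
= -5 - 14*d + 6*d^2 - 3*d^3
D) -5 - 14*d + 6*d^2 - 3*d^3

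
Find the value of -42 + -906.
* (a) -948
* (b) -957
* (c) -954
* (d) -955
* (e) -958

-42 + -906 = -948
a) -948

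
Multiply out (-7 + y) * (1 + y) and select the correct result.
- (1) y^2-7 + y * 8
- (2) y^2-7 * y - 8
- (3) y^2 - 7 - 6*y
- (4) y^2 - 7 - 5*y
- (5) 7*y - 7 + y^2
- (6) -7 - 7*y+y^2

Expanding (-7 + y) * (1 + y):
= y^2 - 7 - 6*y
3) y^2 - 7 - 6*y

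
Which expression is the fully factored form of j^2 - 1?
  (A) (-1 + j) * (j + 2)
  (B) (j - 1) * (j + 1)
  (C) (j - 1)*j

We need to factor j^2 - 1.
The factored form is (j - 1) * (j + 1).
B) (j - 1) * (j + 1)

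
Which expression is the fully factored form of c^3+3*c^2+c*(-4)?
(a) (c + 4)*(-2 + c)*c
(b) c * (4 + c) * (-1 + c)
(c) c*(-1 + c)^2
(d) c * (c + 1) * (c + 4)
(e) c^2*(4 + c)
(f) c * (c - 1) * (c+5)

We need to factor c^3+3*c^2+c*(-4).
The factored form is c * (4 + c) * (-1 + c).
b) c * (4 + c) * (-1 + c)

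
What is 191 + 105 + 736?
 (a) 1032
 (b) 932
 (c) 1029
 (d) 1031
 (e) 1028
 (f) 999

First: 191 + 105 = 296
Then: 296 + 736 = 1032
a) 1032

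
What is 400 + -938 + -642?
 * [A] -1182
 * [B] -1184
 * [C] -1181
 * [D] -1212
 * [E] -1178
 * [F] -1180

First: 400 + -938 = -538
Then: -538 + -642 = -1180
F) -1180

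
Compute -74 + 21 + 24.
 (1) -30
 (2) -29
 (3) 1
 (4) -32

First: -74 + 21 = -53
Then: -53 + 24 = -29
2) -29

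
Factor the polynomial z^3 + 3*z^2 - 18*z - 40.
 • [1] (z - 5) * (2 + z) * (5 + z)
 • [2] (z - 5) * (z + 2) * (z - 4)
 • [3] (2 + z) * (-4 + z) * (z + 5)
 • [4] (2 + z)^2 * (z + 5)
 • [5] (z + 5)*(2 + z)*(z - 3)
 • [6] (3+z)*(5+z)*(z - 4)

We need to factor z^3 + 3*z^2 - 18*z - 40.
The factored form is (2 + z) * (-4 + z) * (z + 5).
3) (2 + z) * (-4 + z) * (z + 5)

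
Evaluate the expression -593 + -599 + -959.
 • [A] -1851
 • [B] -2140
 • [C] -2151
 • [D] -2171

First: -593 + -599 = -1192
Then: -1192 + -959 = -2151
C) -2151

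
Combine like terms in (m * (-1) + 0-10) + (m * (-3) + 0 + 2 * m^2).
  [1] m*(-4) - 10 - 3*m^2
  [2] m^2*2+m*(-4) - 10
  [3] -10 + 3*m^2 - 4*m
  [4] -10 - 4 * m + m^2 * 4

Adding the polynomials and combining like terms:
(m*(-1) + 0 - 10) + (m*(-3) + 0 + 2*m^2)
= m^2*2+m*(-4) - 10
2) m^2*2+m*(-4) - 10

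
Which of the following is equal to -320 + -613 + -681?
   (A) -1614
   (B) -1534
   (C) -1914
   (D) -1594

First: -320 + -613 = -933
Then: -933 + -681 = -1614
A) -1614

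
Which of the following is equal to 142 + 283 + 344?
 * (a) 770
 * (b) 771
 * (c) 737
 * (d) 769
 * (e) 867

First: 142 + 283 = 425
Then: 425 + 344 = 769
d) 769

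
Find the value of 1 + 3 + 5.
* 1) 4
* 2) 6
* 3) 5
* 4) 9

First: 1 + 3 = 4
Then: 4 + 5 = 9
4) 9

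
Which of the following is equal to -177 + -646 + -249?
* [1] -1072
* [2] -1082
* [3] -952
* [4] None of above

First: -177 + -646 = -823
Then: -823 + -249 = -1072
1) -1072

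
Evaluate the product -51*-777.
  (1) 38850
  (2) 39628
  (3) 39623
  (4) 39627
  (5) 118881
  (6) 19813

-51 * -777 = 39627
4) 39627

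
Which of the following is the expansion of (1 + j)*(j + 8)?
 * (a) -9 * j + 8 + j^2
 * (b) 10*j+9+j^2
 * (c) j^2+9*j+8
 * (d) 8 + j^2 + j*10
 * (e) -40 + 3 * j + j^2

Expanding (1 + j)*(j + 8):
= j^2+9*j+8
c) j^2+9*j+8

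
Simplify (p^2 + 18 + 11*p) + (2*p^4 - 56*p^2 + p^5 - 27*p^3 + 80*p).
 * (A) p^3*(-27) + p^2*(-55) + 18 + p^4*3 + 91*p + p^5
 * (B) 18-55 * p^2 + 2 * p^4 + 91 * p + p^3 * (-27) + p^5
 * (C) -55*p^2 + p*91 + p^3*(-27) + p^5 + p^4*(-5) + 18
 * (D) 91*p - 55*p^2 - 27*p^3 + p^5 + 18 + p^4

Adding the polynomials and combining like terms:
(p^2 + 18 + 11*p) + (2*p^4 - 56*p^2 + p^5 - 27*p^3 + 80*p)
= 18-55 * p^2 + 2 * p^4 + 91 * p + p^3 * (-27) + p^5
B) 18-55 * p^2 + 2 * p^4 + 91 * p + p^3 * (-27) + p^5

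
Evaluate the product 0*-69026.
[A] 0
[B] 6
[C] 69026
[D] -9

0 * -69026 = 0
A) 0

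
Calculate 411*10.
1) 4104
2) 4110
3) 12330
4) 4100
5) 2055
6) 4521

411 * 10 = 4110
2) 4110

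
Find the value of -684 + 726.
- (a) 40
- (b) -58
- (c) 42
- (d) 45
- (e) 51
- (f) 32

-684 + 726 = 42
c) 42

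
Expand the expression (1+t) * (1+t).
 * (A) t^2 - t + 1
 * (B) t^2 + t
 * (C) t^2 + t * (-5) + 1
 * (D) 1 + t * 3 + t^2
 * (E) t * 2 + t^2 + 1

Expanding (1+t) * (1+t):
= t * 2 + t^2 + 1
E) t * 2 + t^2 + 1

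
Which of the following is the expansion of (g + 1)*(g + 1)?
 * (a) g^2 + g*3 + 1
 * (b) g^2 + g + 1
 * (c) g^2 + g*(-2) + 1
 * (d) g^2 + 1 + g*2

Expanding (g + 1)*(g + 1):
= g^2 + 1 + g*2
d) g^2 + 1 + g*2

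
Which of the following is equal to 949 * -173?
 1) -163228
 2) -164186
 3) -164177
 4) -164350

949 * -173 = -164177
3) -164177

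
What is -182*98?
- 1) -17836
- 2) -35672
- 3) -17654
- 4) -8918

-182 * 98 = -17836
1) -17836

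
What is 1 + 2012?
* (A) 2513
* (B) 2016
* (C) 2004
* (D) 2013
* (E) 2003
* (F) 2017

1 + 2012 = 2013
D) 2013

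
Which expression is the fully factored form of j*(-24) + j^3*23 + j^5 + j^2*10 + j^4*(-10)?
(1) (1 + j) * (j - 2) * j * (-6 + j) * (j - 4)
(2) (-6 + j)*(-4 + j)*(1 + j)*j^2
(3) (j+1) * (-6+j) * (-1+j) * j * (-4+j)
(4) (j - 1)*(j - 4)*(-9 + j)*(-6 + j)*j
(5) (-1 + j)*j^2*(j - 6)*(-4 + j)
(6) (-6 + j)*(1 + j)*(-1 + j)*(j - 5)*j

We need to factor j*(-24) + j^3*23 + j^5 + j^2*10 + j^4*(-10).
The factored form is (j+1) * (-6+j) * (-1+j) * j * (-4+j).
3) (j+1) * (-6+j) * (-1+j) * j * (-4+j)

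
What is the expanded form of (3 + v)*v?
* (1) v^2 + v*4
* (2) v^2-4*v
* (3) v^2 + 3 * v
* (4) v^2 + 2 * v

Expanding (3 + v)*v:
= v^2 + 3 * v
3) v^2 + 3 * v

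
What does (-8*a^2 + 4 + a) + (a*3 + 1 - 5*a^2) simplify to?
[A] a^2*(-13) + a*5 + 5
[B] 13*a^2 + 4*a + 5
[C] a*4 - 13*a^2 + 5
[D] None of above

Adding the polynomials and combining like terms:
(-8*a^2 + 4 + a) + (a*3 + 1 - 5*a^2)
= a*4 - 13*a^2 + 5
C) a*4 - 13*a^2 + 5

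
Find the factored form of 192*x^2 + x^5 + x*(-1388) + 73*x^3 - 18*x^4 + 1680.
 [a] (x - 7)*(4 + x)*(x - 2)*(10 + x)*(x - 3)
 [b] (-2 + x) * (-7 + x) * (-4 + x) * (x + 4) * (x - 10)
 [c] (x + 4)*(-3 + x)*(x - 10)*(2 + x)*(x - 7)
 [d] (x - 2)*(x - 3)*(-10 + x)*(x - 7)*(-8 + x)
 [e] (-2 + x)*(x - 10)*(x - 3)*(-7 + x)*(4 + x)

We need to factor 192*x^2 + x^5 + x*(-1388) + 73*x^3 - 18*x^4 + 1680.
The factored form is (-2 + x)*(x - 10)*(x - 3)*(-7 + x)*(4 + x).
e) (-2 + x)*(x - 10)*(x - 3)*(-7 + x)*(4 + x)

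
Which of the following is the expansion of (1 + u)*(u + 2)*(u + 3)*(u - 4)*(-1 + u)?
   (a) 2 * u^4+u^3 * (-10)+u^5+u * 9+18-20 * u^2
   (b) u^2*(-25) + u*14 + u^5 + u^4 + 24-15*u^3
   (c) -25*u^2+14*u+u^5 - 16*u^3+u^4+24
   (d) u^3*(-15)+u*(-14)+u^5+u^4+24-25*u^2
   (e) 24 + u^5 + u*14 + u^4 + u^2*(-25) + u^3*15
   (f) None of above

Expanding (1 + u)*(u + 2)*(u + 3)*(u - 4)*(-1 + u):
= u^2*(-25) + u*14 + u^5 + u^4 + 24-15*u^3
b) u^2*(-25) + u*14 + u^5 + u^4 + 24-15*u^3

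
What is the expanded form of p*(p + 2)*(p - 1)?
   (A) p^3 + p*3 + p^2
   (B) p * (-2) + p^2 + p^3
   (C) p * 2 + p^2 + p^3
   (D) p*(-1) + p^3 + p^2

Expanding p*(p + 2)*(p - 1):
= p * (-2) + p^2 + p^3
B) p * (-2) + p^2 + p^3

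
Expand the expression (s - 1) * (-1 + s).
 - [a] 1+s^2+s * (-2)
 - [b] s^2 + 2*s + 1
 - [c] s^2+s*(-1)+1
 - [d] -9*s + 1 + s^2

Expanding (s - 1) * (-1 + s):
= 1+s^2+s * (-2)
a) 1+s^2+s * (-2)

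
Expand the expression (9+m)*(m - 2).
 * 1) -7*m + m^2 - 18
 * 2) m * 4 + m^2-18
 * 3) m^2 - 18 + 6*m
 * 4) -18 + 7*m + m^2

Expanding (9+m)*(m - 2):
= -18 + 7*m + m^2
4) -18 + 7*m + m^2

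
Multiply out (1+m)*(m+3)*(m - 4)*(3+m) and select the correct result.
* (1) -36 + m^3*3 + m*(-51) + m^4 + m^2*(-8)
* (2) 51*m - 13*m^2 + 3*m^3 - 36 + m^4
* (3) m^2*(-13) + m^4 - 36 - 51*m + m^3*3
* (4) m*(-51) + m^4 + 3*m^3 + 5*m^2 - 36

Expanding (1+m)*(m+3)*(m - 4)*(3+m):
= m^2*(-13) + m^4 - 36 - 51*m + m^3*3
3) m^2*(-13) + m^4 - 36 - 51*m + m^3*3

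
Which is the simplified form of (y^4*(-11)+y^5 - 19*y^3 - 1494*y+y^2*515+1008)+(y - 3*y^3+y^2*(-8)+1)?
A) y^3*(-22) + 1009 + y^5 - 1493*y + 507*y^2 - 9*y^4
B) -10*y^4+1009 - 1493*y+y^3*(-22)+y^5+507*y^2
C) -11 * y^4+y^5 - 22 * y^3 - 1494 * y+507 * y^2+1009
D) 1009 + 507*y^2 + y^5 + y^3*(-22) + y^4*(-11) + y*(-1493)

Adding the polynomials and combining like terms:
(y^4*(-11) + y^5 - 19*y^3 - 1494*y + y^2*515 + 1008) + (y - 3*y^3 + y^2*(-8) + 1)
= 1009 + 507*y^2 + y^5 + y^3*(-22) + y^4*(-11) + y*(-1493)
D) 1009 + 507*y^2 + y^5 + y^3*(-22) + y^4*(-11) + y*(-1493)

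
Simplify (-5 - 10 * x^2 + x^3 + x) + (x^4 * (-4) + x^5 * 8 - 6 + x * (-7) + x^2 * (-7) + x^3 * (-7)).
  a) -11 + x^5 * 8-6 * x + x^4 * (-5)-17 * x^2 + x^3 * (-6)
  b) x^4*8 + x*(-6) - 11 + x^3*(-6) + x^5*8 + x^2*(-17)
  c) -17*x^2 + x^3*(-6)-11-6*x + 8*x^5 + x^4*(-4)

Adding the polynomials and combining like terms:
(-5 - 10*x^2 + x^3 + x) + (x^4*(-4) + x^5*8 - 6 + x*(-7) + x^2*(-7) + x^3*(-7))
= -17*x^2 + x^3*(-6)-11-6*x + 8*x^5 + x^4*(-4)
c) -17*x^2 + x^3*(-6)-11-6*x + 8*x^5 + x^4*(-4)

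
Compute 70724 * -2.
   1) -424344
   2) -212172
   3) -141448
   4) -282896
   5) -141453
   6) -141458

70724 * -2 = -141448
3) -141448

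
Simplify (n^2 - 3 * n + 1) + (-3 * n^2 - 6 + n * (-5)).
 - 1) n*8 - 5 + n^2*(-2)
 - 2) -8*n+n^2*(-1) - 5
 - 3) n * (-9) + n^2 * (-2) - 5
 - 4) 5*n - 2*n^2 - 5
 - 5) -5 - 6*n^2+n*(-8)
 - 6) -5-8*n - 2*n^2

Adding the polynomials and combining like terms:
(n^2 - 3*n + 1) + (-3*n^2 - 6 + n*(-5))
= -5-8*n - 2*n^2
6) -5-8*n - 2*n^2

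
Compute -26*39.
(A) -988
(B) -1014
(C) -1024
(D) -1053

-26 * 39 = -1014
B) -1014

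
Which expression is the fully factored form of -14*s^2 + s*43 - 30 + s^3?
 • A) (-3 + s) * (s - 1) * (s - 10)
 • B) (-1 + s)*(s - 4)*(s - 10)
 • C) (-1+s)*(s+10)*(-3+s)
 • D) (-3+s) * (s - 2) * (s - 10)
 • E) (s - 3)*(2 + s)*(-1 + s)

We need to factor -14*s^2 + s*43 - 30 + s^3.
The factored form is (-3 + s) * (s - 1) * (s - 10).
A) (-3 + s) * (s - 1) * (s - 10)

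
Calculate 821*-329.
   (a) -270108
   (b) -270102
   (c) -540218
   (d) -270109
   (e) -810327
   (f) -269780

821 * -329 = -270109
d) -270109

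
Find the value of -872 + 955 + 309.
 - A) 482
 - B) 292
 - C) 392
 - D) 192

First: -872 + 955 = 83
Then: 83 + 309 = 392
C) 392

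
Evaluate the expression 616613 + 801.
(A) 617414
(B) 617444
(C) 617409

616613 + 801 = 617414
A) 617414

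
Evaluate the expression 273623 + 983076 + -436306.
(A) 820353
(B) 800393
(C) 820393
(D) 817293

First: 273623 + 983076 = 1256699
Then: 1256699 + -436306 = 820393
C) 820393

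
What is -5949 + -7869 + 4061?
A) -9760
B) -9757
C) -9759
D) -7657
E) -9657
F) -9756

First: -5949 + -7869 = -13818
Then: -13818 + 4061 = -9757
B) -9757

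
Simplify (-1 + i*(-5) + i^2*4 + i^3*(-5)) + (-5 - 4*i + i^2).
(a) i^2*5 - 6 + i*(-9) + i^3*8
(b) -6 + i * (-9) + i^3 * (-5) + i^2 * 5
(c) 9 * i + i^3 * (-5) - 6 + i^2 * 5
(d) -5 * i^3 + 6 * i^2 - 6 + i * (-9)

Adding the polynomials and combining like terms:
(-1 + i*(-5) + i^2*4 + i^3*(-5)) + (-5 - 4*i + i^2)
= -6 + i * (-9) + i^3 * (-5) + i^2 * 5
b) -6 + i * (-9) + i^3 * (-5) + i^2 * 5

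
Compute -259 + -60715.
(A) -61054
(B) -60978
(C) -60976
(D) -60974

-259 + -60715 = -60974
D) -60974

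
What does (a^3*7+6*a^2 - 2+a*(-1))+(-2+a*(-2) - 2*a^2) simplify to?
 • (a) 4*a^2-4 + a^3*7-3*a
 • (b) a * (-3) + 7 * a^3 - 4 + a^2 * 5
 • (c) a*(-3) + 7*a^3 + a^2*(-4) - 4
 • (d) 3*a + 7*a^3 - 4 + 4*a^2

Adding the polynomials and combining like terms:
(a^3*7 + 6*a^2 - 2 + a*(-1)) + (-2 + a*(-2) - 2*a^2)
= 4*a^2-4 + a^3*7-3*a
a) 4*a^2-4 + a^3*7-3*a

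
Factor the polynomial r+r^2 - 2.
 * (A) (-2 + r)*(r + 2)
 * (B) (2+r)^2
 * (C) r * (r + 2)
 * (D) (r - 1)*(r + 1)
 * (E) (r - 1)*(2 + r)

We need to factor r+r^2 - 2.
The factored form is (r - 1)*(2 + r).
E) (r - 1)*(2 + r)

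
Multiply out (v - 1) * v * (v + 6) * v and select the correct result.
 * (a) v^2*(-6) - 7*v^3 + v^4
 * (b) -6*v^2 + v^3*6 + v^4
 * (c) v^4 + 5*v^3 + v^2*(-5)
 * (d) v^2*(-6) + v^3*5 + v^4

Expanding (v - 1) * v * (v + 6) * v:
= v^2*(-6) + v^3*5 + v^4
d) v^2*(-6) + v^3*5 + v^4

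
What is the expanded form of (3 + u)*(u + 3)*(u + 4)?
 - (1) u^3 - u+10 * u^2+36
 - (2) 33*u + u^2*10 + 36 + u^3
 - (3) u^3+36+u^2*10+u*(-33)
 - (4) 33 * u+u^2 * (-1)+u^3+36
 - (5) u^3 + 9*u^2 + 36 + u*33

Expanding (3 + u)*(u + 3)*(u + 4):
= 33*u + u^2*10 + 36 + u^3
2) 33*u + u^2*10 + 36 + u^3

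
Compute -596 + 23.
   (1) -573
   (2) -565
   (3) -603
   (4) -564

-596 + 23 = -573
1) -573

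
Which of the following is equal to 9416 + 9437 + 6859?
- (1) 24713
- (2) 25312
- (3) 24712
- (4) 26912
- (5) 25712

First: 9416 + 9437 = 18853
Then: 18853 + 6859 = 25712
5) 25712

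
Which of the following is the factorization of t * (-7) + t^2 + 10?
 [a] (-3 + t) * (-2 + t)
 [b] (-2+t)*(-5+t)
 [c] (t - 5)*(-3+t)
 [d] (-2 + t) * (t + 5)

We need to factor t * (-7) + t^2 + 10.
The factored form is (-2+t)*(-5+t).
b) (-2+t)*(-5+t)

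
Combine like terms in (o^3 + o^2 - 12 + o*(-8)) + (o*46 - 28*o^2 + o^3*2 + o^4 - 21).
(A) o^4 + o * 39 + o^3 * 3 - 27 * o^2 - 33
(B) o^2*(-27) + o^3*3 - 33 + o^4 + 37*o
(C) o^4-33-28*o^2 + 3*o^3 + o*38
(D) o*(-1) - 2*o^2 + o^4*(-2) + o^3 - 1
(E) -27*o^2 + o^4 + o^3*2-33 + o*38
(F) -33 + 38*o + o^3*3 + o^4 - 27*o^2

Adding the polynomials and combining like terms:
(o^3 + o^2 - 12 + o*(-8)) + (o*46 - 28*o^2 + o^3*2 + o^4 - 21)
= -33 + 38*o + o^3*3 + o^4 - 27*o^2
F) -33 + 38*o + o^3*3 + o^4 - 27*o^2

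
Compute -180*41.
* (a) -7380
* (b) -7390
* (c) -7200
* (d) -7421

-180 * 41 = -7380
a) -7380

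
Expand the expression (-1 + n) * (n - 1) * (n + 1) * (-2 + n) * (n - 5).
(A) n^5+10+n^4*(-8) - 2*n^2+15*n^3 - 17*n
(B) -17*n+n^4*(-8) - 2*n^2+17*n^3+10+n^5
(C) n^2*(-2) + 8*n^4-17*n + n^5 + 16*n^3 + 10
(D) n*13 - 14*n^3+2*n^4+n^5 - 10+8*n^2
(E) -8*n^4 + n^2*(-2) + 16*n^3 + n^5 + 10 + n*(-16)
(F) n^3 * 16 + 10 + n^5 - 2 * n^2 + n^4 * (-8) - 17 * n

Expanding (-1 + n) * (n - 1) * (n + 1) * (-2 + n) * (n - 5):
= n^3 * 16 + 10 + n^5 - 2 * n^2 + n^4 * (-8) - 17 * n
F) n^3 * 16 + 10 + n^5 - 2 * n^2 + n^4 * (-8) - 17 * n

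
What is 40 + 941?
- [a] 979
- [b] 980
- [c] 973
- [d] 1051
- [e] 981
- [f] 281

40 + 941 = 981
e) 981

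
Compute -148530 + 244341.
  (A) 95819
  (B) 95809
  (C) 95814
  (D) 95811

-148530 + 244341 = 95811
D) 95811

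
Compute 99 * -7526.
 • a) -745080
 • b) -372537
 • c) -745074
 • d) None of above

99 * -7526 = -745074
c) -745074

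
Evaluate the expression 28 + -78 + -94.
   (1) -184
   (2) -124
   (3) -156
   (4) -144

First: 28 + -78 = -50
Then: -50 + -94 = -144
4) -144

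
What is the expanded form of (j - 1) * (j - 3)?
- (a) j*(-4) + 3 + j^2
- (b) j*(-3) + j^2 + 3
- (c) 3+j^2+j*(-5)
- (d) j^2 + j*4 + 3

Expanding (j - 1) * (j - 3):
= j*(-4) + 3 + j^2
a) j*(-4) + 3 + j^2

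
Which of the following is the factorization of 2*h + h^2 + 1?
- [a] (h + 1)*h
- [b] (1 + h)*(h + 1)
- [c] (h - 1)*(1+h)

We need to factor 2*h + h^2 + 1.
The factored form is (1 + h)*(h + 1).
b) (1 + h)*(h + 1)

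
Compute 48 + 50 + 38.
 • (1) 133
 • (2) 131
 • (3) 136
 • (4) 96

First: 48 + 50 = 98
Then: 98 + 38 = 136
3) 136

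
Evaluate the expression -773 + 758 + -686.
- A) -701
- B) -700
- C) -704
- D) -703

First: -773 + 758 = -15
Then: -15 + -686 = -701
A) -701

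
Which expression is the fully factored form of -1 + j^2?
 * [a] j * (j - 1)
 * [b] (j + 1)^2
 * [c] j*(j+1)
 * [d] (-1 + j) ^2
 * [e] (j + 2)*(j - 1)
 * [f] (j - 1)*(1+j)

We need to factor -1 + j^2.
The factored form is (j - 1)*(1+j).
f) (j - 1)*(1+j)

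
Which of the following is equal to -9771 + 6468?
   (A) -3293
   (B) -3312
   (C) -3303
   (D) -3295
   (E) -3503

-9771 + 6468 = -3303
C) -3303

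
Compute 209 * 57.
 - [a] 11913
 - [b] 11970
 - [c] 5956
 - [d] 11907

209 * 57 = 11913
a) 11913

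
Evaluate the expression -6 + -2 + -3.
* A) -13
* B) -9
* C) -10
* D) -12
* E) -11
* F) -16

First: -6 + -2 = -8
Then: -8 + -3 = -11
E) -11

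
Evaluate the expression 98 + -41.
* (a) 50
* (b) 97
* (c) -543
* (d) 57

98 + -41 = 57
d) 57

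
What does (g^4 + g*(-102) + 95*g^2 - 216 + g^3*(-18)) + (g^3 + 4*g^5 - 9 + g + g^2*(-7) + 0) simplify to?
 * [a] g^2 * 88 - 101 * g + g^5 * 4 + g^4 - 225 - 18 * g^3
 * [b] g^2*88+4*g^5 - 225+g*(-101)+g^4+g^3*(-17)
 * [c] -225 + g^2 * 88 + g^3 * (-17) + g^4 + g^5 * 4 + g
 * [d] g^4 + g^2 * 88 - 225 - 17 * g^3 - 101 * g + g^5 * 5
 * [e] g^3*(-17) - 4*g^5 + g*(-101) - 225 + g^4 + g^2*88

Adding the polynomials and combining like terms:
(g^4 + g*(-102) + 95*g^2 - 216 + g^3*(-18)) + (g^3 + 4*g^5 - 9 + g + g^2*(-7) + 0)
= g^2*88+4*g^5 - 225+g*(-101)+g^4+g^3*(-17)
b) g^2*88+4*g^5 - 225+g*(-101)+g^4+g^3*(-17)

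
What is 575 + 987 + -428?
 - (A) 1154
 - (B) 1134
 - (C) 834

First: 575 + 987 = 1562
Then: 1562 + -428 = 1134
B) 1134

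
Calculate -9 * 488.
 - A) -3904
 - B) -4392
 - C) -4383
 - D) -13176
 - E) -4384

-9 * 488 = -4392
B) -4392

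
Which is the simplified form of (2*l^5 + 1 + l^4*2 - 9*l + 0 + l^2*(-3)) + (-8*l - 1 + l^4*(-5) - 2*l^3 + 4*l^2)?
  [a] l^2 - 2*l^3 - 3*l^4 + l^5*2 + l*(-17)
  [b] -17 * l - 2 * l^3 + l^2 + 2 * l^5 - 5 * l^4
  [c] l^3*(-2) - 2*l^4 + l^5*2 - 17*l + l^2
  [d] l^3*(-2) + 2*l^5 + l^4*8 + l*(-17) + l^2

Adding the polynomials and combining like terms:
(2*l^5 + 1 + l^4*2 - 9*l + 0 + l^2*(-3)) + (-8*l - 1 + l^4*(-5) - 2*l^3 + 4*l^2)
= l^2 - 2*l^3 - 3*l^4 + l^5*2 + l*(-17)
a) l^2 - 2*l^3 - 3*l^4 + l^5*2 + l*(-17)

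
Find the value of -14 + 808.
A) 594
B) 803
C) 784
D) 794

-14 + 808 = 794
D) 794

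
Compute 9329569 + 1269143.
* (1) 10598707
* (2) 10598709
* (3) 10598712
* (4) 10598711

9329569 + 1269143 = 10598712
3) 10598712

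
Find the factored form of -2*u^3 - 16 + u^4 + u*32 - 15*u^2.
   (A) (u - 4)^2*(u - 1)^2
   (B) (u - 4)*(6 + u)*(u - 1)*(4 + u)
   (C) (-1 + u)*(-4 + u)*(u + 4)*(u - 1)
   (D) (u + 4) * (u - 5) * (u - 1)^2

We need to factor -2*u^3 - 16 + u^4 + u*32 - 15*u^2.
The factored form is (-1 + u)*(-4 + u)*(u + 4)*(u - 1).
C) (-1 + u)*(-4 + u)*(u + 4)*(u - 1)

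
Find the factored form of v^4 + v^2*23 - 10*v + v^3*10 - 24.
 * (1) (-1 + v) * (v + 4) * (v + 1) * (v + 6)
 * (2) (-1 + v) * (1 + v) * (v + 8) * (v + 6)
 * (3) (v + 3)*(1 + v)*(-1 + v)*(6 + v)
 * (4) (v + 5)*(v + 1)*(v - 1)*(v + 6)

We need to factor v^4 + v^2*23 - 10*v + v^3*10 - 24.
The factored form is (-1 + v) * (v + 4) * (v + 1) * (v + 6).
1) (-1 + v) * (v + 4) * (v + 1) * (v + 6)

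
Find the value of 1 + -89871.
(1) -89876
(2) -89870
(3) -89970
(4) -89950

1 + -89871 = -89870
2) -89870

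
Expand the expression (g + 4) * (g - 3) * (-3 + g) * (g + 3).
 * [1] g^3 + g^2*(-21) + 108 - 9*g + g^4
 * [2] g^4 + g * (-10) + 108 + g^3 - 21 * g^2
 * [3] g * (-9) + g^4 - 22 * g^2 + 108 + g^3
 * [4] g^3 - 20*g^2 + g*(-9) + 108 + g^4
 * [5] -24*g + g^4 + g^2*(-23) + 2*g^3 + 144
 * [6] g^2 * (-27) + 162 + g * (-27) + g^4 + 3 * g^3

Expanding (g + 4) * (g - 3) * (-3 + g) * (g + 3):
= g^3 + g^2*(-21) + 108 - 9*g + g^4
1) g^3 + g^2*(-21) + 108 - 9*g + g^4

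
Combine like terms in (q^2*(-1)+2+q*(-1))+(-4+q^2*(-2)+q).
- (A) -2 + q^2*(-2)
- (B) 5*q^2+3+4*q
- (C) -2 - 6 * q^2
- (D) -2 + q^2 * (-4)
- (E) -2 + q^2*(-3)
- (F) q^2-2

Adding the polynomials and combining like terms:
(q^2*(-1) + 2 + q*(-1)) + (-4 + q^2*(-2) + q)
= -2 + q^2*(-3)
E) -2 + q^2*(-3)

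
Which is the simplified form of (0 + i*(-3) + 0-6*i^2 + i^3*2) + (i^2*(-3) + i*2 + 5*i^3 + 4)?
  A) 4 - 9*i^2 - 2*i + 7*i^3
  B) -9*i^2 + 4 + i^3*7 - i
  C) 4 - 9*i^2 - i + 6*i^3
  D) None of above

Adding the polynomials and combining like terms:
(0 + i*(-3) + 0 - 6*i^2 + i^3*2) + (i^2*(-3) + i*2 + 5*i^3 + 4)
= -9*i^2 + 4 + i^3*7 - i
B) -9*i^2 + 4 + i^3*7 - i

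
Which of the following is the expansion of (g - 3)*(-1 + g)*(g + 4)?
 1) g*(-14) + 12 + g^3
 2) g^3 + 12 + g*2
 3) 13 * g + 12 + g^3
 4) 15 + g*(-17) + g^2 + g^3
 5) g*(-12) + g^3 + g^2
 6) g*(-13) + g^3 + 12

Expanding (g - 3)*(-1 + g)*(g + 4):
= g*(-13) + g^3 + 12
6) g*(-13) + g^3 + 12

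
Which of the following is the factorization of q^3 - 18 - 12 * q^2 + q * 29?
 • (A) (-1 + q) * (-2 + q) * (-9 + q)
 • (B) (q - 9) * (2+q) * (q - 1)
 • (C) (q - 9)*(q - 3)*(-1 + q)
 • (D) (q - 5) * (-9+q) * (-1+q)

We need to factor q^3 - 18 - 12 * q^2 + q * 29.
The factored form is (-1 + q) * (-2 + q) * (-9 + q).
A) (-1 + q) * (-2 + q) * (-9 + q)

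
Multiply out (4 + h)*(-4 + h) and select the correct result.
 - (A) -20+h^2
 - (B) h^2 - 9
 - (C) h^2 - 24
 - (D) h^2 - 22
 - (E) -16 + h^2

Expanding (4 + h)*(-4 + h):
= -16 + h^2
E) -16 + h^2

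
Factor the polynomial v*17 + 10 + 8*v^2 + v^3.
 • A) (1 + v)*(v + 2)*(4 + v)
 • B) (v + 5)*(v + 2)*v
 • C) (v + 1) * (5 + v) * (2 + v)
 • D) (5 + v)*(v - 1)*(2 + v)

We need to factor v*17 + 10 + 8*v^2 + v^3.
The factored form is (v + 1) * (5 + v) * (2 + v).
C) (v + 1) * (5 + v) * (2 + v)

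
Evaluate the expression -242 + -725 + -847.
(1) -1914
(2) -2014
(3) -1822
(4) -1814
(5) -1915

First: -242 + -725 = -967
Then: -967 + -847 = -1814
4) -1814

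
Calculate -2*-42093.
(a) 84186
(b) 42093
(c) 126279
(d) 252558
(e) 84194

-2 * -42093 = 84186
a) 84186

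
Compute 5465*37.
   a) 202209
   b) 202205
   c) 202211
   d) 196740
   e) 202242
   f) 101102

5465 * 37 = 202205
b) 202205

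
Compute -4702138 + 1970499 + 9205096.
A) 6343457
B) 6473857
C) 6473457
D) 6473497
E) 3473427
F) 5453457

First: -4702138 + 1970499 = -2731639
Then: -2731639 + 9205096 = 6473457
C) 6473457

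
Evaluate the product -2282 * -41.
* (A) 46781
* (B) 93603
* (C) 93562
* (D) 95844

-2282 * -41 = 93562
C) 93562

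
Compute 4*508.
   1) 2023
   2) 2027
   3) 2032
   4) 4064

4 * 508 = 2032
3) 2032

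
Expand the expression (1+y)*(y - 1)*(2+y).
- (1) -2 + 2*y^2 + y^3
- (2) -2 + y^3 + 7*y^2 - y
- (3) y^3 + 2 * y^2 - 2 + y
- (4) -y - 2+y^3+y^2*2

Expanding (1+y)*(y - 1)*(2+y):
= -y - 2+y^3+y^2*2
4) -y - 2+y^3+y^2*2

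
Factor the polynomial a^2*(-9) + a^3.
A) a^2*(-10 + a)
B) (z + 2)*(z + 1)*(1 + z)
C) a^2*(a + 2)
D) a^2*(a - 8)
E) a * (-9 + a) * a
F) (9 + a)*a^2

We need to factor a^2*(-9) + a^3.
The factored form is a * (-9 + a) * a.
E) a * (-9 + a) * a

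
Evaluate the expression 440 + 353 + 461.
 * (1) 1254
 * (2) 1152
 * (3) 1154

First: 440 + 353 = 793
Then: 793 + 461 = 1254
1) 1254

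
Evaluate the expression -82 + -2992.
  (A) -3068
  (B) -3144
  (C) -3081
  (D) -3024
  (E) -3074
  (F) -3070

-82 + -2992 = -3074
E) -3074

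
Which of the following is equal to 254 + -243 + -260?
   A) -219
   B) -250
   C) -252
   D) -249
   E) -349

First: 254 + -243 = 11
Then: 11 + -260 = -249
D) -249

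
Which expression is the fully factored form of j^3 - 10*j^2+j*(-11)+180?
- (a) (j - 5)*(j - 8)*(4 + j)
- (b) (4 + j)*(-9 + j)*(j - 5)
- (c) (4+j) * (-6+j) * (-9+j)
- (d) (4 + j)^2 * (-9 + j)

We need to factor j^3 - 10*j^2+j*(-11)+180.
The factored form is (4 + j)*(-9 + j)*(j - 5).
b) (4 + j)*(-9 + j)*(j - 5)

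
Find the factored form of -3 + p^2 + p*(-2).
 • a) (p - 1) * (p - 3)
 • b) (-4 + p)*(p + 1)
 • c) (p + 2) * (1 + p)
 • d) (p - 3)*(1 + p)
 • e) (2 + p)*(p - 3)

We need to factor -3 + p^2 + p*(-2).
The factored form is (p - 3)*(1 + p).
d) (p - 3)*(1 + p)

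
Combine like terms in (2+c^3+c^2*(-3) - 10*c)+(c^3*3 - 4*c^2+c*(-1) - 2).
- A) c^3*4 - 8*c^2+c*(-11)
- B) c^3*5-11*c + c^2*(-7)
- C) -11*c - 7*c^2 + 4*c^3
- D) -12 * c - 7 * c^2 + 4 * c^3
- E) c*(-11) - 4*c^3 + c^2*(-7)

Adding the polynomials and combining like terms:
(2 + c^3 + c^2*(-3) - 10*c) + (c^3*3 - 4*c^2 + c*(-1) - 2)
= -11*c - 7*c^2 + 4*c^3
C) -11*c - 7*c^2 + 4*c^3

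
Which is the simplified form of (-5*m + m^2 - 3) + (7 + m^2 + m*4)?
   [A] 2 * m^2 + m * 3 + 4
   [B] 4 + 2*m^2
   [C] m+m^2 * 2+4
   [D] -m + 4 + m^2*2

Adding the polynomials and combining like terms:
(-5*m + m^2 - 3) + (7 + m^2 + m*4)
= -m + 4 + m^2*2
D) -m + 4 + m^2*2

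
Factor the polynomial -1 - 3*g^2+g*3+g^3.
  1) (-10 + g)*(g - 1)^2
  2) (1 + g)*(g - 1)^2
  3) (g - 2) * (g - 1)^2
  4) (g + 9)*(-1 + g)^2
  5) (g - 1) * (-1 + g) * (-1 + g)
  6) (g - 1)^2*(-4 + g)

We need to factor -1 - 3*g^2+g*3+g^3.
The factored form is (g - 1) * (-1 + g) * (-1 + g).
5) (g - 1) * (-1 + g) * (-1 + g)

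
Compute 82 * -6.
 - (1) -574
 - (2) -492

82 * -6 = -492
2) -492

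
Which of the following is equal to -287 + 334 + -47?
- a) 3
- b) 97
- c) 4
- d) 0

First: -287 + 334 = 47
Then: 47 + -47 = 0
d) 0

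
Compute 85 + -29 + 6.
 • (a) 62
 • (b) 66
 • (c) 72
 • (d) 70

First: 85 + -29 = 56
Then: 56 + 6 = 62
a) 62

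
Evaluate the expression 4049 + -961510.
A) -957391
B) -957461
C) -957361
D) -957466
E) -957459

4049 + -961510 = -957461
B) -957461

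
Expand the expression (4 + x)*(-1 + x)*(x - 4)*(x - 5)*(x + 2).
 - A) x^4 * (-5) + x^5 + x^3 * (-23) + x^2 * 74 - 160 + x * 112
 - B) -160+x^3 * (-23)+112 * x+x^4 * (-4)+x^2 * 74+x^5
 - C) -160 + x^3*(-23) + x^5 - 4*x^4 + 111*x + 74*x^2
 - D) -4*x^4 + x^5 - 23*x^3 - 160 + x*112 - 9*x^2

Expanding (4 + x)*(-1 + x)*(x - 4)*(x - 5)*(x + 2):
= -160+x^3 * (-23)+112 * x+x^4 * (-4)+x^2 * 74+x^5
B) -160+x^3 * (-23)+112 * x+x^4 * (-4)+x^2 * 74+x^5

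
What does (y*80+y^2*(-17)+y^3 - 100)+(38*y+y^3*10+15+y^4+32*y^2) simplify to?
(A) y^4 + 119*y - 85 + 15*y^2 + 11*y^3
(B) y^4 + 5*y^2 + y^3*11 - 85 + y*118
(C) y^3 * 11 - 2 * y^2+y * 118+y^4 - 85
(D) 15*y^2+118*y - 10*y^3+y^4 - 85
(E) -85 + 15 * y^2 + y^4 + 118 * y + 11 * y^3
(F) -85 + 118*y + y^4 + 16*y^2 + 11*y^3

Adding the polynomials and combining like terms:
(y*80 + y^2*(-17) + y^3 - 100) + (38*y + y^3*10 + 15 + y^4 + 32*y^2)
= -85 + 15 * y^2 + y^4 + 118 * y + 11 * y^3
E) -85 + 15 * y^2 + y^4 + 118 * y + 11 * y^3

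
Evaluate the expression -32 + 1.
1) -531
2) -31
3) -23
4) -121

-32 + 1 = -31
2) -31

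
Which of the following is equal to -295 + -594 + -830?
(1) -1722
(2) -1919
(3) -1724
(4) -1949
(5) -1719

First: -295 + -594 = -889
Then: -889 + -830 = -1719
5) -1719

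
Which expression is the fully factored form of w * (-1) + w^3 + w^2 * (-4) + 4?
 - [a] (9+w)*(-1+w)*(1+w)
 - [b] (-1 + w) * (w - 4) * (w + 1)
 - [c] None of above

We need to factor w * (-1) + w^3 + w^2 * (-4) + 4.
The factored form is (-1 + w) * (w - 4) * (w + 1).
b) (-1 + w) * (w - 4) * (w + 1)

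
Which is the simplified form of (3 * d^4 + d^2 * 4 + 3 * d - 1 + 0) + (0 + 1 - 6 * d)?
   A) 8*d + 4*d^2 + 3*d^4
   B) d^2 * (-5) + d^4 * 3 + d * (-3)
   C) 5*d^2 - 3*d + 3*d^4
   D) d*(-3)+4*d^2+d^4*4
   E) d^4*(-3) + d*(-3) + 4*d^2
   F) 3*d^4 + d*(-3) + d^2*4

Adding the polynomials and combining like terms:
(3*d^4 + d^2*4 + 3*d - 1 + 0) + (0 + 1 - 6*d)
= 3*d^4 + d*(-3) + d^2*4
F) 3*d^4 + d*(-3) + d^2*4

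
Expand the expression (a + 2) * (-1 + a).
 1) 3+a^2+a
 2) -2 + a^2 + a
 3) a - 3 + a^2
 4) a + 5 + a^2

Expanding (a + 2) * (-1 + a):
= -2 + a^2 + a
2) -2 + a^2 + a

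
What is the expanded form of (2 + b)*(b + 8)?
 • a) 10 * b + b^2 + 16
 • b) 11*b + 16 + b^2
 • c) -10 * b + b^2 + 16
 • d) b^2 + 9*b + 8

Expanding (2 + b)*(b + 8):
= 10 * b + b^2 + 16
a) 10 * b + b^2 + 16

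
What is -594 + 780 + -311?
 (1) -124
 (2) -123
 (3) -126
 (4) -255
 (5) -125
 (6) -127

First: -594 + 780 = 186
Then: 186 + -311 = -125
5) -125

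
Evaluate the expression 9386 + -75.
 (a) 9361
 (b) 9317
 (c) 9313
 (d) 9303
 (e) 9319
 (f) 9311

9386 + -75 = 9311
f) 9311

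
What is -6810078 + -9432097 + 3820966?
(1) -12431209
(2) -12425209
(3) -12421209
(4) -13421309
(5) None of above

First: -6810078 + -9432097 = -16242175
Then: -16242175 + 3820966 = -12421209
3) -12421209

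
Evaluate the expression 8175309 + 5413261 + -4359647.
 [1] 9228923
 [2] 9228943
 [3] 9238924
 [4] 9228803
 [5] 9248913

First: 8175309 + 5413261 = 13588570
Then: 13588570 + -4359647 = 9228923
1) 9228923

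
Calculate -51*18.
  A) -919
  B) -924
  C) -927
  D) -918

-51 * 18 = -918
D) -918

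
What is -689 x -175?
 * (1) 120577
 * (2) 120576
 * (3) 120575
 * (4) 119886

-689 * -175 = 120575
3) 120575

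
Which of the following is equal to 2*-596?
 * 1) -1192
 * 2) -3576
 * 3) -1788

2 * -596 = -1192
1) -1192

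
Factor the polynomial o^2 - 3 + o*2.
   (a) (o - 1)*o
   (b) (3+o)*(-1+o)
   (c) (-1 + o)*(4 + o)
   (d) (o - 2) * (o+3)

We need to factor o^2 - 3 + o*2.
The factored form is (3+o)*(-1+o).
b) (3+o)*(-1+o)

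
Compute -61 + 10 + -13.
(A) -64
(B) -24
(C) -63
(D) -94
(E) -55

First: -61 + 10 = -51
Then: -51 + -13 = -64
A) -64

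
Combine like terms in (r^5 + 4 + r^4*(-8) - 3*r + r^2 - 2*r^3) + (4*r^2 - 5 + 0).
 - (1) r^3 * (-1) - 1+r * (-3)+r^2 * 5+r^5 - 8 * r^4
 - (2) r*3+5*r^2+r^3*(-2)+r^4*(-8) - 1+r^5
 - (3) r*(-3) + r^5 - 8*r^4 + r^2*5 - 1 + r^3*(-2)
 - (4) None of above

Adding the polynomials and combining like terms:
(r^5 + 4 + r^4*(-8) - 3*r + r^2 - 2*r^3) + (4*r^2 - 5 + 0)
= r*(-3) + r^5 - 8*r^4 + r^2*5 - 1 + r^3*(-2)
3) r*(-3) + r^5 - 8*r^4 + r^2*5 - 1 + r^3*(-2)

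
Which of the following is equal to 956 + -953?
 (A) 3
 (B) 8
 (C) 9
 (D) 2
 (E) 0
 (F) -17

956 + -953 = 3
A) 3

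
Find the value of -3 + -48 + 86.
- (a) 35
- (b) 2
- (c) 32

First: -3 + -48 = -51
Then: -51 + 86 = 35
a) 35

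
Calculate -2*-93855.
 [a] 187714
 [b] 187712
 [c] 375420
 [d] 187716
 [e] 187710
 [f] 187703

-2 * -93855 = 187710
e) 187710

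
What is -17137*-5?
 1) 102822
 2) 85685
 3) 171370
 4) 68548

-17137 * -5 = 85685
2) 85685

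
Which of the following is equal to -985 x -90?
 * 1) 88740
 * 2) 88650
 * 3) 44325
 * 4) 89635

-985 * -90 = 88650
2) 88650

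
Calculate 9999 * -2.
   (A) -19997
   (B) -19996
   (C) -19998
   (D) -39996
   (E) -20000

9999 * -2 = -19998
C) -19998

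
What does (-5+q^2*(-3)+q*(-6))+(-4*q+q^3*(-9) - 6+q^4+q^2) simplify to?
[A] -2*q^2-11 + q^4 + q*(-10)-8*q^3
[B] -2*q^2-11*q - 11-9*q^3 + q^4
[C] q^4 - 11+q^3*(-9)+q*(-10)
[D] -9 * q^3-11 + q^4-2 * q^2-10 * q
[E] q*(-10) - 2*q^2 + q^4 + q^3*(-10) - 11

Adding the polynomials and combining like terms:
(-5 + q^2*(-3) + q*(-6)) + (-4*q + q^3*(-9) - 6 + q^4 + q^2)
= -9 * q^3-11 + q^4-2 * q^2-10 * q
D) -9 * q^3-11 + q^4-2 * q^2-10 * q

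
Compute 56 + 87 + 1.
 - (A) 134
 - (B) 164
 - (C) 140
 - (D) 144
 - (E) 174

First: 56 + 87 = 143
Then: 143 + 1 = 144
D) 144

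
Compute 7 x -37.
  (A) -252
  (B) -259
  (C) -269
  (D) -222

7 * -37 = -259
B) -259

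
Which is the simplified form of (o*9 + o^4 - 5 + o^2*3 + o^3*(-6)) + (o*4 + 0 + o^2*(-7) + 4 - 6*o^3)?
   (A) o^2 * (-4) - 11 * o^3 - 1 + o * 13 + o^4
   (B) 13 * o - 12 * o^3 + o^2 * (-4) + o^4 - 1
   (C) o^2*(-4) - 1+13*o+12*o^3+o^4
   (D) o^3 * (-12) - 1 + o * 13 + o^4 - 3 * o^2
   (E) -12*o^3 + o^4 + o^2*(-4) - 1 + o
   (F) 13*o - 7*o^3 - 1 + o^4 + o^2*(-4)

Adding the polynomials and combining like terms:
(o*9 + o^4 - 5 + o^2*3 + o^3*(-6)) + (o*4 + 0 + o^2*(-7) + 4 - 6*o^3)
= 13 * o - 12 * o^3 + o^2 * (-4) + o^4 - 1
B) 13 * o - 12 * o^3 + o^2 * (-4) + o^4 - 1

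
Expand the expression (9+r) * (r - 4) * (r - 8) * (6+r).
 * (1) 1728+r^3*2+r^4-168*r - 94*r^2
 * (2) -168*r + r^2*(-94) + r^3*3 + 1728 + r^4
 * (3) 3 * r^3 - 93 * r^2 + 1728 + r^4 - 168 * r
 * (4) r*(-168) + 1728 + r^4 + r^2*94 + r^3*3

Expanding (9+r) * (r - 4) * (r - 8) * (6+r):
= -168*r + r^2*(-94) + r^3*3 + 1728 + r^4
2) -168*r + r^2*(-94) + r^3*3 + 1728 + r^4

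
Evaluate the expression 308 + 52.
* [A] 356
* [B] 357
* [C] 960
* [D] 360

308 + 52 = 360
D) 360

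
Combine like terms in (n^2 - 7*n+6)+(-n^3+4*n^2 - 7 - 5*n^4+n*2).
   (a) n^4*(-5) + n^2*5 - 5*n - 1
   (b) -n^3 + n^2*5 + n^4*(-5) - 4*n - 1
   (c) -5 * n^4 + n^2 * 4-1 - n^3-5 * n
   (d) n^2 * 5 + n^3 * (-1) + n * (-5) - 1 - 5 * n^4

Adding the polynomials and combining like terms:
(n^2 - 7*n + 6) + (-n^3 + 4*n^2 - 7 - 5*n^4 + n*2)
= n^2 * 5 + n^3 * (-1) + n * (-5) - 1 - 5 * n^4
d) n^2 * 5 + n^3 * (-1) + n * (-5) - 1 - 5 * n^4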